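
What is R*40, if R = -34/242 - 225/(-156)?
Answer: 81910/1573 ≈ 52.072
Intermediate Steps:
R = 8191/6292 (R = -34*1/242 - 225*(-1/156) = -17/121 + 75/52 = 8191/6292 ≈ 1.3018)
R*40 = (8191/6292)*40 = 81910/1573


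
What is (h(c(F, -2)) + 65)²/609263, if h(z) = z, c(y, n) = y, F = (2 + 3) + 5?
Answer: 5625/609263 ≈ 0.0092325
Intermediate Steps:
F = 10 (F = 5 + 5 = 10)
(h(c(F, -2)) + 65)²/609263 = (10 + 65)²/609263 = 75²*(1/609263) = 5625*(1/609263) = 5625/609263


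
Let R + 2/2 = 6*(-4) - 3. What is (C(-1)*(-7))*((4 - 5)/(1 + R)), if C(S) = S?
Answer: 7/27 ≈ 0.25926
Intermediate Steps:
R = -28 (R = -1 + (6*(-4) - 3) = -1 + (-24 - 3) = -1 - 27 = -28)
(C(-1)*(-7))*((4 - 5)/(1 + R)) = (-1*(-7))*((4 - 5)/(1 - 28)) = 7*(-1/(-27)) = 7*(-1*(-1/27)) = 7*(1/27) = 7/27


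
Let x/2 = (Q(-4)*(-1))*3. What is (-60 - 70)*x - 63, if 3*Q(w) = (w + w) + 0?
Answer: -2143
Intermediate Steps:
Q(w) = 2*w/3 (Q(w) = ((w + w) + 0)/3 = (2*w + 0)/3 = (2*w)/3 = 2*w/3)
x = 16 (x = 2*((((⅔)*(-4))*(-1))*3) = 2*(-8/3*(-1)*3) = 2*((8/3)*3) = 2*8 = 16)
(-60 - 70)*x - 63 = (-60 - 70)*16 - 63 = -130*16 - 63 = -2080 - 63 = -2143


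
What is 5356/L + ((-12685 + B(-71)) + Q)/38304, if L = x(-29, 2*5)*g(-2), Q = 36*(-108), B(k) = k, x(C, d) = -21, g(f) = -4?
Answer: 10639/168 ≈ 63.327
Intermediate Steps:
Q = -3888
L = 84 (L = -21*(-4) = 84)
5356/L + ((-12685 + B(-71)) + Q)/38304 = 5356/84 + ((-12685 - 71) - 3888)/38304 = 5356*(1/84) + (-12756 - 3888)*(1/38304) = 1339/21 - 16644*1/38304 = 1339/21 - 73/168 = 10639/168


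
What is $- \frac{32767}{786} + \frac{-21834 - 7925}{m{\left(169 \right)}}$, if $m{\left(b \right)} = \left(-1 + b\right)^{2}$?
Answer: $- \frac{158034397}{3697344} \approx -42.743$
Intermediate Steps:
$- \frac{32767}{786} + \frac{-21834 - 7925}{m{\left(169 \right)}} = - \frac{32767}{786} + \frac{-21834 - 7925}{\left(-1 + 169\right)^{2}} = \left(-32767\right) \frac{1}{786} - \frac{29759}{168^{2}} = - \frac{32767}{786} - \frac{29759}{28224} = - \frac{158034397}{3697344}$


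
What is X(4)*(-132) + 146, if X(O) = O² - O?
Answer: -1438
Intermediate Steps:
X(4)*(-132) + 146 = (4*(-1 + 4))*(-132) + 146 = (4*3)*(-132) + 146 = 12*(-132) + 146 = -1584 + 146 = -1438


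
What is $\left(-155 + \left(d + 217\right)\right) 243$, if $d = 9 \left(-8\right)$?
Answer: $-2430$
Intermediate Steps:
$d = -72$
$\left(-155 + \left(d + 217\right)\right) 243 = \left(-155 + \left(-72 + 217\right)\right) 243 = \left(-155 + 145\right) 243 = \left(-10\right) 243 = -2430$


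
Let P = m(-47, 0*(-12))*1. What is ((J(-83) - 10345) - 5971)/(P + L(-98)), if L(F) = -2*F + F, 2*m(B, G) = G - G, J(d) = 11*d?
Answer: -17229/98 ≈ -175.81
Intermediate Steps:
m(B, G) = 0 (m(B, G) = (G - G)/2 = (1/2)*0 = 0)
L(F) = -F
P = 0 (P = 0*1 = 0)
((J(-83) - 10345) - 5971)/(P + L(-98)) = ((11*(-83) - 10345) - 5971)/(0 - 1*(-98)) = ((-913 - 10345) - 5971)/(0 + 98) = (-11258 - 5971)/98 = -17229*1/98 = -17229/98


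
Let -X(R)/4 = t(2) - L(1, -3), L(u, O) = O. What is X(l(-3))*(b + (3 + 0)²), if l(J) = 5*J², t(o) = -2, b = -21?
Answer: 48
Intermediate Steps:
X(R) = -4 (X(R) = -4*(-2 - 1*(-3)) = -4*(-2 + 3) = -4*1 = -4)
X(l(-3))*(b + (3 + 0)²) = -4*(-21 + (3 + 0)²) = -4*(-21 + 3²) = -4*(-21 + 9) = -4*(-12) = 48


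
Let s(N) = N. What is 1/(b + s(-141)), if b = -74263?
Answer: -1/74404 ≈ -1.3440e-5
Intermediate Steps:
1/(b + s(-141)) = 1/(-74263 - 141) = 1/(-74404) = -1/74404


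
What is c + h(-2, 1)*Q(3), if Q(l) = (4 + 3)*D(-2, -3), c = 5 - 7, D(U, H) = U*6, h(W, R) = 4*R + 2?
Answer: -506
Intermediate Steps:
h(W, R) = 2 + 4*R
D(U, H) = 6*U
c = -2
Q(l) = -84 (Q(l) = (4 + 3)*(6*(-2)) = 7*(-12) = -84)
c + h(-2, 1)*Q(3) = -2 + (2 + 4*1)*(-84) = -2 + (2 + 4)*(-84) = -2 + 6*(-84) = -2 - 504 = -506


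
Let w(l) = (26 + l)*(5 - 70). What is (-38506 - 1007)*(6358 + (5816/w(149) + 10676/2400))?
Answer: -22875508849681/91000 ≈ -2.5138e+8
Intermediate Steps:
w(l) = -1690 - 65*l (w(l) = (26 + l)*(-65) = -1690 - 65*l)
(-38506 - 1007)*(6358 + (5816/w(149) + 10676/2400)) = (-38506 - 1007)*(6358 + (5816/(-1690 - 65*149) + 10676/2400)) = -39513*(6358 + (5816/(-1690 - 9685) + 10676*(1/2400))) = -39513*(6358 + (5816/(-11375) + 2669/600)) = -39513*(6358 + (5816*(-1/11375) + 2669/600)) = -39513*(6358 + (-5816/11375 + 2669/600)) = -39513*(6358 + 1074811/273000) = -39513*1736808811/273000 = -22875508849681/91000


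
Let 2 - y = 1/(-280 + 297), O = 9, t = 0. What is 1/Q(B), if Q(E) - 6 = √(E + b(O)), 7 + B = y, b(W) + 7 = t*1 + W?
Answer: 51/332 - I*√221/332 ≈ 0.15361 - 0.044777*I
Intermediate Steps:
b(W) = -7 + W (b(W) = -7 + (0*1 + W) = -7 + (0 + W) = -7 + W)
y = 33/17 (y = 2 - 1/(-280 + 297) = 2 - 1/17 = 33/17 ≈ 1.9412)
B = -86/17 (B = -7 + 33/17 = -86/17 ≈ -5.0588)
Q(E) = 6 + √(2 + E) (Q(E) = 6 + √(E + (-7 + 9)) = 6 + √(E + 2) = 6 + √(2 + E))
1/Q(B) = 1/(6 + √(2 - 86/17)) = 1/(6 + √(-52/17)) = 1/(6 + 2*I*√221/17)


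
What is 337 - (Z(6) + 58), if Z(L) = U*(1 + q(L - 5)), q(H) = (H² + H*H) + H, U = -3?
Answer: 291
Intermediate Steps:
q(H) = H + 2*H² (q(H) = (H² + H²) + H = 2*H² + H = H + 2*H²)
Z(L) = -3 - 3*(-9 + 2*L)*(-5 + L) (Z(L) = -3*(1 + (L - 5)*(1 + 2*(L - 5))) = -3*(1 + (-5 + L)*(1 + 2*(-5 + L))) = -3*(1 + (-5 + L)*(1 + (-10 + 2*L))) = -3*(1 + (-5 + L)*(-9 + 2*L)) = -3*(1 + (-9 + 2*L)*(-5 + L)) = -3 - 3*(-9 + 2*L)*(-5 + L))
337 - (Z(6) + 58) = 337 - ((-138 - 6*6² + 57*6) + 58) = 337 - ((-138 - 6*36 + 342) + 58) = 337 - ((-138 - 216 + 342) + 58) = 337 - (-12 + 58) = 337 - 1*46 = 337 - 46 = 291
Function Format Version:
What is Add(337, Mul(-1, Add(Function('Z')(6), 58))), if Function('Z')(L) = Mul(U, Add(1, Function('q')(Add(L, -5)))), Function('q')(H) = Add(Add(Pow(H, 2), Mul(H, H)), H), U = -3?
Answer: 291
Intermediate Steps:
Function('q')(H) = Add(H, Mul(2, Pow(H, 2))) (Function('q')(H) = Add(Add(Pow(H, 2), Pow(H, 2)), H) = Add(Mul(2, Pow(H, 2)), H) = Add(H, Mul(2, Pow(H, 2))))
Function('Z')(L) = Add(-3, Mul(-3, Add(-9, Mul(2, L)), Add(-5, L))) (Function('Z')(L) = Mul(-3, Add(1, Mul(Add(L, -5), Add(1, Mul(2, Add(L, -5)))))) = Mul(-3, Add(1, Mul(Add(-5, L), Add(1, Mul(2, Add(-5, L)))))) = Mul(-3, Add(1, Mul(Add(-5, L), Add(1, Add(-10, Mul(2, L)))))) = Mul(-3, Add(1, Mul(Add(-5, L), Add(-9, Mul(2, L))))) = Mul(-3, Add(1, Mul(Add(-9, Mul(2, L)), Add(-5, L)))) = Add(-3, Mul(-3, Add(-9, Mul(2, L)), Add(-5, L))))
Add(337, Mul(-1, Add(Function('Z')(6), 58))) = Add(337, Mul(-1, Add(Add(-138, Mul(-6, Pow(6, 2)), Mul(57, 6)), 58))) = Add(337, Mul(-1, Add(Add(-138, Mul(-6, 36), 342), 58))) = Add(337, Mul(-1, Add(Add(-138, -216, 342), 58))) = Add(337, Mul(-1, Add(-12, 58))) = Add(337, Mul(-1, 46)) = Add(337, -46) = 291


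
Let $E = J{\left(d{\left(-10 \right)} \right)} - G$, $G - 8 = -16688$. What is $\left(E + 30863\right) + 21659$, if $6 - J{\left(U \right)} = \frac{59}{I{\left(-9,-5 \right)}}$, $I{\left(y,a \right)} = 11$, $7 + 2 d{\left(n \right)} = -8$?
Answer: $\frac{761229}{11} \approx 69203.0$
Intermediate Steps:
$G = -16680$ ($G = 8 - 16688 = -16680$)
$d{\left(n \right)} = - \frac{15}{2}$ ($d{\left(n \right)} = - \frac{7}{2} + \frac{1}{2} \left(-8\right) = - \frac{7}{2} - 4 = - \frac{15}{2}$)
$J{\left(U \right)} = \frac{7}{11}$ ($J{\left(U \right)} = 6 - \frac{59}{11} = \frac{7}{11}$)
$E = \frac{183487}{11}$ ($E = \frac{7}{11} - -16680 = \frac{7}{11} + 16680 = \frac{183487}{11} \approx 16681.0$)
$\left(E + 30863\right) + 21659 = \left(\frac{183487}{11} + 30863\right) + 21659 = \frac{522980}{11} + 21659 = \frac{761229}{11}$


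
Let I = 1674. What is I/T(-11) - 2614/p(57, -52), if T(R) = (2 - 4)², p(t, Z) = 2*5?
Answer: 1571/10 ≈ 157.10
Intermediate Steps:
p(t, Z) = 10
T(R) = 4 (T(R) = (-2)² = 4)
I/T(-11) - 2614/p(57, -52) = 1674/4 - 2614/10 = 1674*(¼) - 2614*⅒ = 837/2 - 1307/5 = 1571/10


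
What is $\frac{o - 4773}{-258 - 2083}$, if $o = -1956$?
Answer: $\frac{6729}{2341} \approx 2.8744$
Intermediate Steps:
$\frac{o - 4773}{-258 - 2083} = \frac{-1956 - 4773}{-258 - 2083} = - \frac{6729}{-258 - 2083} = - \frac{6729}{-2341} = \left(-6729\right) \left(- \frac{1}{2341}\right) = \frac{6729}{2341}$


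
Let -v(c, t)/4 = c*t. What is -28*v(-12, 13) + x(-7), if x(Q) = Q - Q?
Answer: -17472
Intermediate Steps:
v(c, t) = -4*c*t
x(Q) = 0
-28*v(-12, 13) + x(-7) = -(-112)*(-12)*13 + 0 = -28*624 + 0 = -17472 + 0 = -17472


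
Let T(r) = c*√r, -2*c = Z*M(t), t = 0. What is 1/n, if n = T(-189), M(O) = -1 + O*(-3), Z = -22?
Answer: I*√21/693 ≈ 0.0066127*I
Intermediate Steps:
M(O) = -1 - 3*O
c = -11 (c = -(-11)*(-1 - 3*0) = -(-11)*(-1 + 0) = -(-11)*(-1) = -½*22 = -11)
T(r) = -11*√r
n = -33*I*√21 ≈ -151.23*I
1/n = 1/(-33*I*√21) = I*√21/693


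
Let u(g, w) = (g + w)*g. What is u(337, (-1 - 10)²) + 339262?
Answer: 493608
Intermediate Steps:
u(g, w) = g*(g + w)
u(337, (-1 - 10)²) + 339262 = 337*(337 + (-1 - 10)²) + 339262 = 337*(337 + (-11)²) + 339262 = 337*(337 + 121) + 339262 = 337*458 + 339262 = 154346 + 339262 = 493608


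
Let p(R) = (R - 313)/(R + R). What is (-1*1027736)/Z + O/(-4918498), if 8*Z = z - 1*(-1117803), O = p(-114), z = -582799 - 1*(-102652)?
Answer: -128057912781697/9931647575512 ≈ -12.894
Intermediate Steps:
z = -480147 (z = -582799 + 102652 = -480147)
p(R) = (-313 + R)/(2*R) (p(R) = (-313 + R)/((2*R)) = (-313 + R)*(1/(2*R)) = (-313 + R)/(2*R))
O = 427/228 (O = (½)*(-313 - 114)/(-114) = (½)*(-1/114)*(-427) = 427/228 ≈ 1.8728)
Z = 79707 (Z = (-480147 - 1*(-1117803))/8 = (-480147 + 1117803)/8 = (⅛)*637656 = 79707)
(-1*1027736)/Z + O/(-4918498) = -1*1027736/79707 + (427/228)/(-4918498) = -1027736*1/79707 + (427/228)*(-1/4918498) = -1027736/79707 - 427/1121417544 = -128057912781697/9931647575512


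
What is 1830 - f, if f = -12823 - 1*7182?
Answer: 21835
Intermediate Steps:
f = -20005 (f = -12823 - 7182 = -20005)
1830 - f = 1830 - 1*(-20005) = 1830 + 20005 = 21835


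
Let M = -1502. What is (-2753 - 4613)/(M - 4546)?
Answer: 3683/3024 ≈ 1.2179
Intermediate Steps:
(-2753 - 4613)/(M - 4546) = (-2753 - 4613)/(-1502 - 4546) = -7366/(-6048) = -7366*(-1/6048) = 3683/3024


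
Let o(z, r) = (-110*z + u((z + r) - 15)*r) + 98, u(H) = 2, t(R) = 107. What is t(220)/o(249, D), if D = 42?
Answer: -107/27208 ≈ -0.0039327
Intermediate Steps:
o(z, r) = 98 - 110*z + 2*r (o(z, r) = (-110*z + 2*r) + 98 = 98 - 110*z + 2*r)
t(220)/o(249, D) = 107/(98 - 110*249 + 2*42) = 107/(98 - 27390 + 84) = 107/(-27208) = 107*(-1/27208) = -107/27208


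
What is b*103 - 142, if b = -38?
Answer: -4056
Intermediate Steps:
b*103 - 142 = -38*103 - 142 = -3914 - 142 = -4056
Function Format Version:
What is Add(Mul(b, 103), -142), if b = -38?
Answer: -4056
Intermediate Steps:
Add(Mul(b, 103), -142) = Add(Mul(-38, 103), -142) = Add(-3914, -142) = -4056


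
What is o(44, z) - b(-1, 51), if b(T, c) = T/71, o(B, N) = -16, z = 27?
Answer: -1135/71 ≈ -15.986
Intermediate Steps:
b(T, c) = T/71 (b(T, c) = T*(1/71) = T/71)
o(44, z) - b(-1, 51) = -16 - (-1)/71 = -16 - 1*(-1/71) = -16 + 1/71 = -1135/71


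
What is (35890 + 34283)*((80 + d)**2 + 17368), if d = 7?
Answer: 1749904101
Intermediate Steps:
(35890 + 34283)*((80 + d)**2 + 17368) = (35890 + 34283)*((80 + 7)**2 + 17368) = 70173*(87**2 + 17368) = 70173*(7569 + 17368) = 70173*24937 = 1749904101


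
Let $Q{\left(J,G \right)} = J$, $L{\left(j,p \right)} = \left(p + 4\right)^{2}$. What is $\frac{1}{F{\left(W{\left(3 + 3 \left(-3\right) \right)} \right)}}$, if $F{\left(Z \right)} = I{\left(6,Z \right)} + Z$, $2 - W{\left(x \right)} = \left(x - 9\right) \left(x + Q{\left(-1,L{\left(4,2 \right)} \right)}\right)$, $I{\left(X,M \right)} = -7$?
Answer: $- \frac{1}{110} \approx -0.0090909$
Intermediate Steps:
$L{\left(j,p \right)} = \left(4 + p\right)^{2}$
$W{\left(x \right)} = 2 - \left(-1 + x\right) \left(-9 + x\right)$ ($W{\left(x \right)} = 2 - \left(x - 9\right) \left(x - 1\right) = 2 - \left(-9 + x\right) \left(-1 + x\right) = 2 - \left(-1 + x\right) \left(-9 + x\right)$)
$F{\left(Z \right)} = -7 + Z$
$\frac{1}{F{\left(W{\left(3 + 3 \left(-3\right) \right)} \right)}} = \frac{1}{-7 - \left(7 + \left(3 + 3 \left(-3\right)\right)^{2} - 10 \left(3 + 3 \left(-3\right)\right)\right)} = \frac{1}{-7 - \left(7 + \left(3 - 9\right)^{2} - 10 \left(3 - 9\right)\right)} = \frac{1}{-7 - 103} = \frac{1}{-110} = - \frac{1}{110}$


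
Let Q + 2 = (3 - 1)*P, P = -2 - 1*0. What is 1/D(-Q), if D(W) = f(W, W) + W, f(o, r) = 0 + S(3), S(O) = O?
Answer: ⅑ ≈ 0.11111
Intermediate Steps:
f(o, r) = 3 (f(o, r) = 0 + 3 = 3)
P = -2 (P = -2 + 0 = -2)
Q = -6 (Q = -2 + (3 - 1)*(-2) = -2 + 2*(-2) = -2 - 4 = -6)
D(W) = 3 + W
1/D(-Q) = 1/(3 - 1*(-6)) = 1/(3 + 6) = 1/9 = ⅑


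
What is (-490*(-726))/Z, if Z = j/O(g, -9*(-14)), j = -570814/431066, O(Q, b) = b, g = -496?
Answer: -420038582040/12409 ≈ -3.3850e+7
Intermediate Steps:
j = -12409/9371 (j = -570814*1/431066 = -12409/9371 ≈ -1.3242)
Z = -12409/1180746 (Z = -12409/(9371*((-9*(-14)))) = -12409/9371/126 = -12409/9371*1/126 = -12409/1180746 ≈ -0.010509)
(-490*(-726))/Z = (-490*(-726))/(-12409/1180746) = 355740*(-1180746/12409) = -420038582040/12409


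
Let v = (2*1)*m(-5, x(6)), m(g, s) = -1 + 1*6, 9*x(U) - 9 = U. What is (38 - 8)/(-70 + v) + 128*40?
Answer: 10239/2 ≈ 5119.5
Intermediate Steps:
x(U) = 1 + U/9
m(g, s) = 5 (m(g, s) = -1 + 6 = 5)
v = 10 (v = (2*1)*5 = 2*5 = 10)
(38 - 8)/(-70 + v) + 128*40 = (38 - 8)/(-70 + 10) + 128*40 = 30/(-60) + 5120 = 30*(-1/60) + 5120 = -½ + 5120 = 10239/2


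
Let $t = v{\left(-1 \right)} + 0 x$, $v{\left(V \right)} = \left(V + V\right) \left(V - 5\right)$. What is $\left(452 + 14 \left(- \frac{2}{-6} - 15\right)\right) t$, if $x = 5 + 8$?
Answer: $2960$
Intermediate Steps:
$v{\left(V \right)} = 2 V \left(-5 + V\right)$
$x = 13$
$t = 12$ ($t = 2 \left(-1\right) \left(-5 - 1\right) + 0 \cdot 13 = 2 \left(-1\right) \left(-6\right) + 0 = 12 + 0 = 12$)
$\left(452 + 14 \left(- \frac{2}{-6} - 15\right)\right) t = \left(452 + 14 \left(- \frac{2}{-6} - 15\right)\right) 12 = \left(452 + 14 \left(\left(-2\right) \left(- \frac{1}{6}\right) - 15\right)\right) 12 = \left(452 + 14 \left(\frac{1}{3} - 15\right)\right) 12 = \left(452 + 14 \left(- \frac{44}{3}\right)\right) 12 = \left(452 - \frac{616}{3}\right) 12 = \frac{740}{3} \cdot 12 = 2960$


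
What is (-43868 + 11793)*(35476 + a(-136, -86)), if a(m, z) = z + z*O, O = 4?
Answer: -1124100450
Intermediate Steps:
a(m, z) = 5*z (a(m, z) = z + z*4 = z + 4*z = 5*z)
(-43868 + 11793)*(35476 + a(-136, -86)) = (-43868 + 11793)*(35476 + 5*(-86)) = -32075*(35476 - 430) = -32075*35046 = -1124100450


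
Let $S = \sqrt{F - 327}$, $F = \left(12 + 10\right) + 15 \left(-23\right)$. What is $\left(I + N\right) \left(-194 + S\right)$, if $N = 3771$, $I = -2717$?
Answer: $-204476 + 5270 i \sqrt{26} \approx -2.0448 \cdot 10^{5} + 26872.0 i$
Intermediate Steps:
$F = -323$ ($F = 22 - 345 = -323$)
$S = 5 i \sqrt{26}$ ($S = \sqrt{-323 - 327} = \sqrt{-650} = 5 i \sqrt{26} \approx 25.495 i$)
$\left(I + N\right) \left(-194 + S\right) = \left(-2717 + 3771\right) \left(-194 + 5 i \sqrt{26}\right) = 1054 \left(-194 + 5 i \sqrt{26}\right) = -204476 + 5270 i \sqrt{26}$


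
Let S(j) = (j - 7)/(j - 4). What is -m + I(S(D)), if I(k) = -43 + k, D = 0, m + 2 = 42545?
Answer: -170337/4 ≈ -42584.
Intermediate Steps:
m = 42543 (m = -2 + 42545 = 42543)
S(j) = (-7 + j)/(-4 + j)
-m + I(S(D)) = -1*42543 + (-43 + (-7 + 0)/(-4 + 0)) = -42543 + (-43 - 7/(-4)) = -42543 + (-43 - ¼*(-7)) = -42543 + (-43 + 7/4) = -42543 - 165/4 = -170337/4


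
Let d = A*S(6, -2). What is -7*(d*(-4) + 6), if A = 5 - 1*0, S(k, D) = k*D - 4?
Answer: -2282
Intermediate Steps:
S(k, D) = -4 + D*k (S(k, D) = D*k - 4 = -4 + D*k)
A = 5 (A = 5 + 0 = 5)
d = -80 (d = 5*(-4 - 2*6) = 5*(-4 - 12) = 5*(-16) = -80)
-7*(d*(-4) + 6) = -7*(-80*(-4) + 6) = -7*(320 + 6) = -7*326 = -2282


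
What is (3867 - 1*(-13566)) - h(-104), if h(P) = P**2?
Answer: 6617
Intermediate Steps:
(3867 - 1*(-13566)) - h(-104) = (3867 - 1*(-13566)) - 1*(-104)**2 = (3867 + 13566) - 1*10816 = 17433 - 10816 = 6617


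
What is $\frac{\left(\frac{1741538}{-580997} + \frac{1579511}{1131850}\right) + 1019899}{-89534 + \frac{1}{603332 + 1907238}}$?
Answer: $- \frac{168380418195892834626869}{14781655872490036553655} \approx -11.391$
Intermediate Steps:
$\frac{\left(\frac{1741538}{-580997} + \frac{1579511}{1131850}\right) + 1019899}{-89534 + \frac{1}{603332 + 1907238}} = \frac{\left(1741538 \left(- \frac{1}{580997}\right) + 1579511 \cdot \frac{1}{1131850}\right) + 1019899}{-89534 + \frac{1}{2510570}} = \frac{\left(- \frac{1741538}{580997} + \frac{1579511}{1131850}\right) + 1019899}{-89534 + \frac{1}{2510570}} = \frac{- \frac{1053468632833}{657601454450} + 1019899}{- \frac{224781374379}{2510570}} = \frac{670686012323467717}{657601454450} \left(- \frac{2510570}{224781374379}\right) = - \frac{168380418195892834626869}{14781655872490036553655}$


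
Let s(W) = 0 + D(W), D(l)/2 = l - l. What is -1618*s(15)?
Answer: 0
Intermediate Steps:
D(l) = 0 (D(l) = 2*(l - l) = 2*0 = 0)
s(W) = 0 (s(W) = 0 + 0 = 0)
-1618*s(15) = -1618*0 = 0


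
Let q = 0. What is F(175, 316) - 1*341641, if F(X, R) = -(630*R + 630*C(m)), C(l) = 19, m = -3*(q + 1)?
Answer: -552691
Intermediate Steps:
m = -3 (m = -3*(0 + 1) = -3*1 = -3)
F(X, R) = -11970 - 630*R (F(X, R) = -(11970 + 630*R) = -630*(19 + R) = -11970 - 630*R)
F(175, 316) - 1*341641 = (-11970 - 630*316) - 1*341641 = (-11970 - 199080) - 341641 = -211050 - 341641 = -552691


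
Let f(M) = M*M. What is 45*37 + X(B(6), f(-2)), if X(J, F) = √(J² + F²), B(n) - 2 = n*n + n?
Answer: 1665 + 4*√122 ≈ 1709.2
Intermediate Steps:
f(M) = M²
B(n) = 2 + n + n² (B(n) = 2 + (n*n + n) = 2 + (n² + n) = 2 + (n + n²) = 2 + n + n²)
X(J, F) = √(F² + J²)
45*37 + X(B(6), f(-2)) = 45*37 + √(((-2)²)² + (2 + 6 + 6²)²) = 1665 + √(4² + (2 + 6 + 36)²) = 1665 + √(16 + 44²) = 1665 + √(16 + 1936) = 1665 + √1952 = 1665 + 4*√122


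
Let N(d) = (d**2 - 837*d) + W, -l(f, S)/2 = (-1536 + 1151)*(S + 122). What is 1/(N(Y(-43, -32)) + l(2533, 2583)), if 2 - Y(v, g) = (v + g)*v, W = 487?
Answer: 1/15168717 ≈ 6.5925e-8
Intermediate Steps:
l(f, S) = 93940 + 770*S (l(f, S) = -2*(-1536 + 1151)*(S + 122) = -(-770)*(122 + S) = -2*(-46970 - 385*S) = 93940 + 770*S)
Y(v, g) = 2 - v*(g + v) (Y(v, g) = 2 - (v + g)*v = 2 - (g + v)*v = 2 - v*(g + v))
N(d) = 487 + d**2 - 837*d (N(d) = (d**2 - 837*d) + 487 = 487 + d**2 - 837*d)
1/(N(Y(-43, -32)) + l(2533, 2583)) = 1/((487 + (2 - 1*(-43)**2 - 1*(-32)*(-43))**2 - 837*(2 - 1*(-43)**2 - 1*(-32)*(-43))) + (93940 + 770*2583)) = 1/((487 + (2 - 1*1849 - 1376)**2 - 837*(2 - 1*1849 - 1376)) + (93940 + 1988910)) = 1/((487 + (2 - 1849 - 1376)**2 - 837*(2 - 1849 - 1376)) + 2082850) = 1/((487 + (-3223)**2 - 837*(-3223)) + 2082850) = 1/((487 + 10387729 + 2697651) + 2082850) = 1/(13085867 + 2082850) = 1/15168717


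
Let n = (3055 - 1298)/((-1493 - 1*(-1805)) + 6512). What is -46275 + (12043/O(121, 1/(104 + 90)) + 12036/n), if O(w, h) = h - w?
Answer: 15342169403/41242061 ≈ 372.00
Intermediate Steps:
n = 1757/6824 (n = 1757/((-1493 + 1805) + 6512) = 1757/(312 + 6512) = 1757/6824 ≈ 0.25747)
-46275 + (12043/O(121, 1/(104 + 90)) + 12036/n) = -46275 + (12043/(1/(104 + 90) - 1*121) + 12036/(1757/6824)) = -46275 + (12043/(1/194 - 121) + 12036*(6824/1757)) = -46275 + (12043/(1/194 - 121) + 82133664/1757) = -46275 + (12043/(-23473/194) + 82133664/1757) = -46275 + (12043*(-194/23473) + 82133664/1757) = -46275 + (-2336342/23473 + 82133664/1757) = -46275 + 1923818542178/41242061 = 15342169403/41242061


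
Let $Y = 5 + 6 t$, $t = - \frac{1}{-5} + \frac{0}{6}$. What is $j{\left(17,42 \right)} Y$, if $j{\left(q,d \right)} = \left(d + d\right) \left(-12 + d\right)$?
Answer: $15624$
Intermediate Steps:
$t = \frac{1}{5}$ ($t = \left(-1\right) \left(- \frac{1}{5}\right) + 0 \cdot \frac{1}{6} = \frac{1}{5} + 0 = \frac{1}{5} \approx 0.2$)
$j{\left(q,d \right)} = 2 d \left(-12 + d\right)$
$Y = \frac{31}{5}$ ($Y = 5 + 6 \cdot \frac{1}{5} = 5 + \frac{6}{5} = \frac{31}{5} \approx 6.2$)
$j{\left(17,42 \right)} Y = 2 \cdot 42 \left(-12 + 42\right) \frac{31}{5} = 2 \cdot 42 \cdot 30 \cdot \frac{31}{5} = 2520 \cdot \frac{31}{5} = 15624$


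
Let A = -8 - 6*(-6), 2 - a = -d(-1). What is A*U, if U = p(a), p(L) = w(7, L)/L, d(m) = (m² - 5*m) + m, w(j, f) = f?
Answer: 28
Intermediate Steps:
d(m) = m² - 4*m
a = 7 (a = 2 - (-1)*(-(-4 - 1)) = 2 - (-1)*(-1*(-5)) = 2 - (-1)*5 = 2 - 1*(-5) = 2 + 5 = 7)
A = 28 (A = -8 + 36 = 28)
p(L) = 1 (p(L) = L/L = 1)
U = 1
A*U = 28*1 = 28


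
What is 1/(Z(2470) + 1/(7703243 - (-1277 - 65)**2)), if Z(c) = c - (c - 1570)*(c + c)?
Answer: -5902279/26226953804869 ≈ -2.2505e-7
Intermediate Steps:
Z(c) = c - 2*c*(-1570 + c) (Z(c) = c - (-1570 + c)*2*c = c - 2*c*(-1570 + c))
1/(Z(2470) + 1/(7703243 - (-1277 - 65)**2)) = 1/(2470*(3141 - 2*2470) + 1/(7703243 - (-1277 - 65)**2)) = 1/(2470*(3141 - 4940) + 1/(7703243 - 1*(-1342)**2)) = 1/(2470*(-1799) + 1/(7703243 - 1*1800964)) = 1/(-4443530 + 1/(7703243 - 1800964)) = 1/(-4443530 + 1/5902279) = 1/(-26226953804869/5902279) = -5902279/26226953804869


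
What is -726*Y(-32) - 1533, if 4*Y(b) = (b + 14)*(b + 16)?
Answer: -53805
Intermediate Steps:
Y(b) = (14 + b)*(16 + b)/4 (Y(b) = ((b + 14)*(b + 16))/4 = ((14 + b)*(16 + b))/4 = (14 + b)*(16 + b)/4)
-726*Y(-32) - 1533 = -726*(56 + (¼)*(-32)² + (15/2)*(-32)) - 1533 = -726*(56 + (¼)*1024 - 240) - 1533 = -726*(56 + 256 - 240) - 1533 = -726*72 - 1533 = -52272 - 1533 = -53805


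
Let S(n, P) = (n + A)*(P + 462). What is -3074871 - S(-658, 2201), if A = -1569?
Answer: 2855630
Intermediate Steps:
S(n, P) = (-1569 + n)*(462 + P) (S(n, P) = (n - 1569)*(P + 462) = (-1569 + n)*(462 + P))
-3074871 - S(-658, 2201) = -3074871 - (-724878 - 1569*2201 + 462*(-658) + 2201*(-658)) = -3074871 - (-724878 - 3453369 - 303996 - 1448258) = -3074871 - 1*(-5930501) = -3074871 + 5930501 = 2855630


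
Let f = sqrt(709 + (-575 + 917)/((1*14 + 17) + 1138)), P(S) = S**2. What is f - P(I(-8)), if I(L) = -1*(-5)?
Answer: -25 + sqrt(969291547)/1169 ≈ 1.6325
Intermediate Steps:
I(L) = 5
f = sqrt(969291547)/1169 (f = sqrt(709 + 342/((14 + 17) + 1138)) = sqrt(709 + 342/(31 + 1138)) = sqrt(709 + 342/1169) = sqrt(829163/1169) = sqrt(969291547)/1169 ≈ 26.633)
f - P(I(-8)) = sqrt(969291547)/1169 - 1*5**2 = sqrt(969291547)/1169 - 1*25 = sqrt(969291547)/1169 - 25 = -25 + sqrt(969291547)/1169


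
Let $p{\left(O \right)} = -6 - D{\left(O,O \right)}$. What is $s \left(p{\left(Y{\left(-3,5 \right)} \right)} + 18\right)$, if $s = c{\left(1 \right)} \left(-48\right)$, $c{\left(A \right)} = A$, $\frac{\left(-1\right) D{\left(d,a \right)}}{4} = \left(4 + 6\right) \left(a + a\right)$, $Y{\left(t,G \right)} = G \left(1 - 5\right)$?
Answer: $76224$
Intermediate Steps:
$Y{\left(t,G \right)} = - 4 G$ ($Y{\left(t,G \right)} = G \left(-4\right) = - 4 G$)
$D{\left(d,a \right)} = - 80 a$ ($D{\left(d,a \right)} = - 4 \left(4 + 6\right) \left(a + a\right) = - 4 \cdot 10 \cdot 2 a = - 4 \cdot 20 a = - 80 a$)
$p{\left(O \right)} = -6 + 80 O$ ($p{\left(O \right)} = -6 - - 80 O = -6 + 80 O$)
$s = -48$ ($s = 1 \left(-48\right) = -48$)
$s \left(p{\left(Y{\left(-3,5 \right)} \right)} + 18\right) = - 48 \left(\left(-6 + 80 \left(\left(-4\right) 5\right)\right) + 18\right) = - 48 \left(\left(-6 + 80 \left(-20\right)\right) + 18\right) = - 48 \left(\left(-6 - 1600\right) + 18\right) = - 48 \left(-1606 + 18\right) = \left(-48\right) \left(-1588\right) = 76224$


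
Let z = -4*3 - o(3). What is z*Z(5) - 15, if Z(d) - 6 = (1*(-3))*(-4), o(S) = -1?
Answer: -213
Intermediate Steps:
Z(d) = 18 (Z(d) = 6 + (1*(-3))*(-4) = 6 - 3*(-4) = 6 + 12 = 18)
z = -11 (z = -4*3 - 1*(-1) = -12 + 1 = -11)
z*Z(5) - 15 = -11*18 - 15 = -198 - 15 = -213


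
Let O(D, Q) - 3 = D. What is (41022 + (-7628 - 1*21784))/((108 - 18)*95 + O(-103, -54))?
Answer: 1161/845 ≈ 1.3740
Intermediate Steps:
O(D, Q) = 3 + D
(41022 + (-7628 - 1*21784))/((108 - 18)*95 + O(-103, -54)) = (41022 + (-7628 - 1*21784))/((108 - 18)*95 + (3 - 103)) = (41022 + (-7628 - 21784))/(90*95 - 100) = (41022 - 29412)/(8550 - 100) = 11610/8450 = 11610*(1/8450) = 1161/845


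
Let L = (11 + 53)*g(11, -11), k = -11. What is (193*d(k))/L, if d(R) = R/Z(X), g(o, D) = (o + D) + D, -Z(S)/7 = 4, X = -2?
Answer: -193/1792 ≈ -0.10770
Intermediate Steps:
Z(S) = -28 (Z(S) = -7*4 = -28)
g(o, D) = o + 2*D (g(o, D) = (D + o) + D = o + 2*D)
L = -704 (L = (11 + 53)*(11 + 2*(-11)) = 64*(11 - 22) = 64*(-11) = -704)
d(R) = -R/28 (d(R) = R/(-28) = R*(-1/28) = -R/28)
(193*d(k))/L = (193*(-1/28*(-11)))/(-704) = (193*(11/28))*(-1/704) = (2123/28)*(-1/704) = -193/1792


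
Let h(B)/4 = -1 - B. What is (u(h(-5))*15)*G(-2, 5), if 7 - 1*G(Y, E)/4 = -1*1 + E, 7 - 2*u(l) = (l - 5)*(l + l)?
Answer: -31050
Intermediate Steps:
h(B) = -4 - 4*B (h(B) = 4*(-1 - B) = -4 - 4*B)
u(l) = 7/2 - l*(-5 + l) (u(l) = 7/2 - (l - 5)*(l + l)/2 = 7/2 - (-5 + l)*2*l/2 = 7/2 - l*(-5 + l))
G(Y, E) = 32 - 4*E (G(Y, E) = 28 - 4*(-1*1 + E) = 28 - 4*(-1 + E) = 28 + (4 - 4*E) = 32 - 4*E)
(u(h(-5))*15)*G(-2, 5) = ((7/2 - (-4 - 4*(-5))² + 5*(-4 - 4*(-5)))*15)*(32 - 4*5) = ((7/2 - (-4 + 20)² + 5*(-4 + 20))*15)*(32 - 20) = ((7/2 - 1*16² + 5*16)*15)*12 = ((7/2 - 1*256 + 80)*15)*12 = ((7/2 - 256 + 80)*15)*12 = -345/2*15*12 = -5175/2*12 = -31050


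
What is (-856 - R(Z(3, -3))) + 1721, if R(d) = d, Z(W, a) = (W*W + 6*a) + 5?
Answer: 869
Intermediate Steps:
Z(W, a) = 5 + W² + 6*a (Z(W, a) = (W² + 6*a) + 5 = 5 + W² + 6*a)
(-856 - R(Z(3, -3))) + 1721 = (-856 - (5 + 3² + 6*(-3))) + 1721 = (-856 - (5 + 9 - 18)) + 1721 = (-856 - 1*(-4)) + 1721 = (-856 + 4) + 1721 = -852 + 1721 = 869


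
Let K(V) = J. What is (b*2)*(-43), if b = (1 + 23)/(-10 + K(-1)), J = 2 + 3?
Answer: 2064/5 ≈ 412.80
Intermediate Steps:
J = 5
K(V) = 5
b = -24/5 (b = (1 + 23)/(-10 + 5) = 24/(-5) = 24*(-⅕) = -24/5 ≈ -4.8000)
(b*2)*(-43) = -24/5*2*(-43) = -48/5*(-43) = 2064/5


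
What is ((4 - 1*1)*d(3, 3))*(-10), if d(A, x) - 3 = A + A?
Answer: -270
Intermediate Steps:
d(A, x) = 3 + 2*A (d(A, x) = 3 + (A + A) = 3 + 2*A)
((4 - 1*1)*d(3, 3))*(-10) = ((4 - 1*1)*(3 + 2*3))*(-10) = ((4 - 1)*(3 + 6))*(-10) = (3*9)*(-10) = 27*(-10) = -270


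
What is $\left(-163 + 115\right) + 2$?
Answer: $-46$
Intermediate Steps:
$\left(-163 + 115\right) + 2 = -48 + 2 = -46$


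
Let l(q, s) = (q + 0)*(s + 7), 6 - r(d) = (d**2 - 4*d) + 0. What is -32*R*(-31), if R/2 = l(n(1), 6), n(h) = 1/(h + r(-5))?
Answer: -12896/19 ≈ -678.74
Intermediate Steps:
r(d) = 6 - d**2 + 4*d (r(d) = 6 - ((d**2 - 4*d) + 0) = 6 - (d**2 - 4*d) = 6 + (-d**2 + 4*d) = 6 - d**2 + 4*d)
n(h) = 1/(-39 + h) (n(h) = 1/(h + (6 - 1*(-5)**2 + 4*(-5))) = 1/(h + (6 - 1*25 - 20)) = 1/(h + (6 - 25 - 20)) = 1/(h - 39) = 1/(-39 + h))
l(q, s) = q*(7 + s)
R = -13/19 (R = 2*((7 + 6)/(-39 + 1)) = 2*(13/(-38)) = 2*(-1/38*13) = 2*(-13/38) = -13/19 ≈ -0.68421)
-32*R*(-31) = -32*(-13/19)*(-31) = (416/19)*(-31) = -12896/19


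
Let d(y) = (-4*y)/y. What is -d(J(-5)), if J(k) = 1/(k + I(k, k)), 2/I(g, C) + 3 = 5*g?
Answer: 4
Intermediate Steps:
I(g, C) = 2/(-3 + 5*g)
J(k) = 1/(k + 2/(-3 + 5*k))
d(y) = -4
-d(J(-5)) = -1*(-4) = 4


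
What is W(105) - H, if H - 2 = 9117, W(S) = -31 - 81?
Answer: -9231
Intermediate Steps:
W(S) = -112
H = 9119 (H = 2 + 9117 = 9119)
W(105) - H = -112 - 1*9119 = -112 - 9119 = -9231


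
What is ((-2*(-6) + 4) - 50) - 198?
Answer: -232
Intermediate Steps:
((-2*(-6) + 4) - 50) - 198 = ((12 + 4) - 50) - 198 = (16 - 50) - 198 = -34 - 198 = -232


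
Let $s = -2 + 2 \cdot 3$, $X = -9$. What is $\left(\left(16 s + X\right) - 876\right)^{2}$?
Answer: $674041$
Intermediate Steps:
$s = 4$ ($s = -2 + 6 = 4$)
$\left(\left(16 s + X\right) - 876\right)^{2} = \left(\left(16 \cdot 4 - 9\right) - 876\right)^{2} = \left(\left(64 - 9\right) - 876\right)^{2} = \left(55 - 876\right)^{2} = \left(-821\right)^{2} = 674041$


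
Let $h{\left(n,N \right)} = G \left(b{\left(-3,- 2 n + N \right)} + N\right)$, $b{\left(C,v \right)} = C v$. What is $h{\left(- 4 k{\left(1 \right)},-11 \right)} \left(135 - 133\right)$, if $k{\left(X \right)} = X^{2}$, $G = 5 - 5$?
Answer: $0$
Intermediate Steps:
$G = 0$
$h{\left(n,N \right)} = 0$ ($h{\left(n,N \right)} = 0 \left(- 3 \left(- 2 n + N\right) + N\right) = 0 \left(- 3 \left(N - 2 n\right) + N\right) = 0 \left(\left(- 3 N + 6 n\right) + N\right) = 0 \left(- 2 N + 6 n\right) = 0$)
$h{\left(- 4 k{\left(1 \right)},-11 \right)} \left(135 - 133\right) = 0 \left(135 - 133\right) = 0 \cdot 2 = 0$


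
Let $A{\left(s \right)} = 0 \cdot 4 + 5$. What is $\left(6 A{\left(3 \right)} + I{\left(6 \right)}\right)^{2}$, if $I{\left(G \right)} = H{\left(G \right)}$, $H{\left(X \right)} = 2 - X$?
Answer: $676$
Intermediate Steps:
$A{\left(s \right)} = 5$ ($A{\left(s \right)} = 0 + 5 = 5$)
$I{\left(G \right)} = 2 - G$
$\left(6 A{\left(3 \right)} + I{\left(6 \right)}\right)^{2} = \left(6 \cdot 5 + \left(2 - 6\right)\right)^{2} = \left(30 + \left(2 - 6\right)\right)^{2} = \left(30 - 4\right)^{2} = 26^{2} = 676$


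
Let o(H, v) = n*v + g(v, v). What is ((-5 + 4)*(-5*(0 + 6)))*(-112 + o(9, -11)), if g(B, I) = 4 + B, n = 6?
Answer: -5550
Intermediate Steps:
o(H, v) = 4 + 7*v (o(H, v) = 6*v + (4 + v) = 4 + 7*v)
((-5 + 4)*(-5*(0 + 6)))*(-112 + o(9, -11)) = ((-5 + 4)*(-5*(0 + 6)))*(-112 + (4 + 7*(-11))) = (-(-5)*6)*(-112 + (4 - 77)) = (-1*(-30))*(-112 - 73) = 30*(-185) = -5550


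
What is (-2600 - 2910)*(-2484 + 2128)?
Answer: 1961560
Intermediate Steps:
(-2600 - 2910)*(-2484 + 2128) = -5510*(-356) = 1961560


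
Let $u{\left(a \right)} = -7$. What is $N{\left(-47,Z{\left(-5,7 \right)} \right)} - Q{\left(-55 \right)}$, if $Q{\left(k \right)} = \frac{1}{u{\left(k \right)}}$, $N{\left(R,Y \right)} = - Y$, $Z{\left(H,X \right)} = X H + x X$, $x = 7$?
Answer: $- \frac{97}{7} \approx -13.857$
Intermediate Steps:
$Z{\left(H,X \right)} = 7 X + H X$ ($Z{\left(H,X \right)} = X H + 7 X = H X + 7 X = 7 X + H X$)
$Q{\left(k \right)} = - \frac{1}{7}$ ($Q{\left(k \right)} = \frac{1}{-7} = - \frac{1}{7}$)
$N{\left(-47,Z{\left(-5,7 \right)} \right)} - Q{\left(-55 \right)} = - 7 \left(7 - 5\right) - - \frac{1}{7} = - 7 \cdot 2 + \frac{1}{7} = \left(-1\right) 14 + \frac{1}{7} = -14 + \frac{1}{7} = - \frac{97}{7}$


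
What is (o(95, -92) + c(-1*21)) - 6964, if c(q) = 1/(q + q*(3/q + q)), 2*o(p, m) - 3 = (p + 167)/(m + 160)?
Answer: -200213869/28764 ≈ -6960.6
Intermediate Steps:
o(p, m) = 3/2 + (167 + p)/(2*(160 + m)) (o(p, m) = 3/2 + ((p + 167)/(m + 160))/2 = 3/2 + ((167 + p)/(160 + m))/2 = 3/2 + (167 + p)/(2*(160 + m)))
c(q) = 1/(q + q*(q + 3/q))
(o(95, -92) + c(-1*21)) - 6964 = ((647 + 95 + 3*(-92))/(2*(160 - 92)) + 1/(3 - 1*21 + (-1*21)**2)) - 6964 = ((1/2)*(647 + 95 - 276)/68 + 1/(3 - 21 + (-21)**2)) - 6964 = ((1/2)*(1/68)*466 + 1/(3 - 21 + 441)) - 6964 = (233/68 + 1/423) - 6964 = 98627/28764 - 6964 = -200213869/28764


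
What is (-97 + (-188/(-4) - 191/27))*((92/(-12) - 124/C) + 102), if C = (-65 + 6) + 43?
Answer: -1887725/324 ≈ -5826.3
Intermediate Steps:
C = -16 (C = -59 + 43 = -16)
(-97 + (-188/(-4) - 191/27))*((92/(-12) - 124/C) + 102) = (-97 + (-188/(-4) - 191/27))*((92/(-12) - 124/(-16)) + 102) = (-97 + (-188*(-¼) - 191*1/27))*((92*(-1/12) - 124*(-1/16)) + 102) = (-97 + (47 - 191/27))*((-23/3 + 31/4) + 102) = (-97 + 1078/27)*(1/12 + 102) = -1541/27*1225/12 = -1887725/324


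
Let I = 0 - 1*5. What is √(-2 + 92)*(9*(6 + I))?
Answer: 27*√10 ≈ 85.381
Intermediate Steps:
I = -5 (I = 0 - 5 = -5)
√(-2 + 92)*(9*(6 + I)) = √(-2 + 92)*(9*(6 - 5)) = √90*(9*1) = (3*√10)*9 = 27*√10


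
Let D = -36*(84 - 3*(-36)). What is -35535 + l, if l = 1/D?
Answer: -245617921/6912 ≈ -35535.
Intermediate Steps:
D = -6912 (D = -36*(84 + 108) = -36*192 = -6912)
l = -1/6912 (l = 1/(-6912) = -1/6912 ≈ -0.00014468)
-35535 + l = -35535 - 1/6912 = -245617921/6912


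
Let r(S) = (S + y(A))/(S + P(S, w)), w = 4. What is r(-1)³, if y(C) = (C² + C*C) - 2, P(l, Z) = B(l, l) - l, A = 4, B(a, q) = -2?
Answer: -24389/8 ≈ -3048.6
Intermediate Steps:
P(l, Z) = -2 - l
y(C) = -2 + 2*C² (y(C) = (C² + C²) - 2 = 2*C² - 2 = -2 + 2*C²)
r(S) = -15 - S/2 (r(S) = (S + (-2 + 2*4²))/(S + (-2 - S)) = (S + (-2 + 2*16))/(-2) = (S + (-2 + 32))*(-½) = (S + 30)*(-½) = (30 + S)*(-½) = -15 - S/2)
r(-1)³ = (-15 - ½*(-1))³ = (-15 + ½)³ = (-29/2)³ = -24389/8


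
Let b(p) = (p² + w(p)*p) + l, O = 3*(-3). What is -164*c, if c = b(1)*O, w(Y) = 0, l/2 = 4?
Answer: 13284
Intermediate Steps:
l = 8 (l = 2*4 = 8)
O = -9
b(p) = 8 + p² (b(p) = (p² + 0*p) + 8 = (p² + 0) + 8 = p² + 8 = 8 + p²)
c = -81 (c = (8 + 1²)*(-9) = (8 + 1)*(-9) = 9*(-9) = -81)
-164*c = -164*(-81) = 13284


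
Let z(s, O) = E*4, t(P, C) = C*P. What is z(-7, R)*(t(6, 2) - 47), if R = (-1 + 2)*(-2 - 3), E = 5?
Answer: -700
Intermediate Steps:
R = -5 (R = 1*(-5) = -5)
z(s, O) = 20 (z(s, O) = 5*4 = 20)
z(-7, R)*(t(6, 2) - 47) = 20*(2*6 - 47) = 20*(12 - 47) = 20*(-35) = -700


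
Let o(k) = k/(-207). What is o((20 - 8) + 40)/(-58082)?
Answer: 26/6011487 ≈ 4.3251e-6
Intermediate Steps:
o(k) = -k/207 (o(k) = k*(-1/207) = -k/207)
o((20 - 8) + 40)/(-58082) = -((20 - 8) + 40)/207/(-58082) = -(12 + 40)/207*(-1/58082) = -1/207*52*(-1/58082) = -52/207*(-1/58082) = 26/6011487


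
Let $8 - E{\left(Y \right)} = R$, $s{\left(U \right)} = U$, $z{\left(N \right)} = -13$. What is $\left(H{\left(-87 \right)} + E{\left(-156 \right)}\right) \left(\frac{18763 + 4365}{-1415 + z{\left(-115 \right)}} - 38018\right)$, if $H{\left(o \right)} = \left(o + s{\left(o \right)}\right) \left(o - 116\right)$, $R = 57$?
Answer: $- \frac{68420590112}{51} \approx -1.3416 \cdot 10^{9}$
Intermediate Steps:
$E{\left(Y \right)} = -49$ ($E{\left(Y \right)} = 8 - 57 = -49$)
$H{\left(o \right)} = 2 o \left(-116 + o\right)$ ($H{\left(o \right)} = \left(o + o\right) \left(o - 116\right) = 2 o \left(-116 + o\right)$)
$\left(H{\left(-87 \right)} + E{\left(-156 \right)}\right) \left(\frac{18763 + 4365}{-1415 + z{\left(-115 \right)}} - 38018\right) = \left(2 \left(-87\right) \left(-116 - 87\right) - 49\right) \left(\frac{18763 + 4365}{-1415 - 13} - 38018\right) = \left(2 \left(-87\right) \left(-203\right) - 49\right) \left(\frac{23128}{-1428} - 38018\right) = \left(35322 - 49\right) \left(23128 \left(- \frac{1}{1428}\right) - 38018\right) = 35273 \left(- \frac{826}{51} - 38018\right) = 35273 \left(- \frac{1939744}{51}\right) = - \frac{68420590112}{51}$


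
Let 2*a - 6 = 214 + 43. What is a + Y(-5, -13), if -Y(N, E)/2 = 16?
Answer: 199/2 ≈ 99.500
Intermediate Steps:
Y(N, E) = -32 (Y(N, E) = -2*16 = -32)
a = 263/2 (a = 3 + (214 + 43)/2 = 3 + (1/2)*257 = 3 + 257/2 = 263/2 ≈ 131.50)
a + Y(-5, -13) = 263/2 - 32 = 199/2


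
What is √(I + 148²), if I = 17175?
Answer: √39079 ≈ 197.68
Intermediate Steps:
√(I + 148²) = √(17175 + 148²) = √(17175 + 21904) = √39079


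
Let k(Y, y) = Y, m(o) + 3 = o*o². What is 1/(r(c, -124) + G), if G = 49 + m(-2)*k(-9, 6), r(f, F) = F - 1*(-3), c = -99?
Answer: 1/27 ≈ 0.037037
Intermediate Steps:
m(o) = -3 + o³ (m(o) = -3 + o*o² = -3 + o³)
r(f, F) = 3 + F (r(f, F) = F + 3 = 3 + F)
G = 148 (G = 49 + (-3 + (-2)³)*(-9) = 49 + (-3 - 8)*(-9) = 49 - 11*(-9) = 49 + 99 = 148)
1/(r(c, -124) + G) = 1/((3 - 124) + 148) = 1/(-121 + 148) = 1/27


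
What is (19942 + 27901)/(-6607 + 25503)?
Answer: 47843/18896 ≈ 2.5319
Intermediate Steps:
(19942 + 27901)/(-6607 + 25503) = 47843/18896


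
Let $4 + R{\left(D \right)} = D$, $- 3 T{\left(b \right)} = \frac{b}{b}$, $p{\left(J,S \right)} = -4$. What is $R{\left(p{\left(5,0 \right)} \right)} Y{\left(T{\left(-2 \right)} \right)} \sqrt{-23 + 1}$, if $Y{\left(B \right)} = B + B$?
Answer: $\frac{16 i \sqrt{22}}{3} \approx 25.016 i$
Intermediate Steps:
$T{\left(b \right)} = - \frac{1}{3}$ ($T{\left(b \right)} = - \frac{b \frac{1}{b}}{3} = \left(- \frac{1}{3}\right) 1 = - \frac{1}{3}$)
$R{\left(D \right)} = -4 + D$
$Y{\left(B \right)} = 2 B$
$R{\left(p{\left(5,0 \right)} \right)} Y{\left(T{\left(-2 \right)} \right)} \sqrt{-23 + 1} = \left(-4 - 4\right) 2 \left(- \frac{1}{3}\right) \sqrt{-23 + 1} = \left(-8\right) \left(- \frac{2}{3}\right) \sqrt{-22} = \frac{16 i \sqrt{22}}{3}$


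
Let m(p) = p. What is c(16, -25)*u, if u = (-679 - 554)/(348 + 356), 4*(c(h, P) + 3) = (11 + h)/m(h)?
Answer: 18495/4096 ≈ 4.5154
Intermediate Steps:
c(h, P) = -3 + (11 + h)/(4*h) (c(h, P) = -3 + ((11 + h)/h)/4 = -3 + (11 + h)/(4*h))
u = -1233/704 ≈ -1.7514
c(16, -25)*u = ((11/4)*(1 - 1*16)/16)*(-1233/704) = ((11/4)*(1/16)*(1 - 16))*(-1233/704) = ((11/4)*(1/16)*(-15))*(-1233/704) = -165/64*(-1233/704) = 18495/4096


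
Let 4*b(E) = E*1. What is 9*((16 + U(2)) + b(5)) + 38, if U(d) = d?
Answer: 845/4 ≈ 211.25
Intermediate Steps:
b(E) = E/4 (b(E) = (E*1)/4 = E/4)
9*((16 + U(2)) + b(5)) + 38 = 9*((16 + 2) + (1/4)*5) + 38 = 9*(18 + 5/4) + 38 = 9*(77/4) + 38 = 693/4 + 38 = 845/4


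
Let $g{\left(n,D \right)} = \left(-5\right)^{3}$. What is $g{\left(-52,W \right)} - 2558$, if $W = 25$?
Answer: $-2683$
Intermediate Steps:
$g{\left(n,D \right)} = -125$
$g{\left(-52,W \right)} - 2558 = -125 - 2558 = -2683$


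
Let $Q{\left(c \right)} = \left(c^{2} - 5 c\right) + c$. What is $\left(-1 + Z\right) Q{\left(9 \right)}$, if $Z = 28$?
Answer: $1215$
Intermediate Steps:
$Q{\left(c \right)} = c^{2} - 4 c$
$\left(-1 + Z\right) Q{\left(9 \right)} = \left(-1 + 28\right) 9 \left(-4 + 9\right) = 27 \cdot 9 \cdot 5 = 27 \cdot 45 = 1215$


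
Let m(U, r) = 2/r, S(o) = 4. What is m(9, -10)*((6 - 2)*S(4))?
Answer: -16/5 ≈ -3.2000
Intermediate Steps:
m(9, -10)*((6 - 2)*S(4)) = (2/(-10))*((6 - 2)*4) = (2*(-⅒))*(4*4) = -⅕*16 = -16/5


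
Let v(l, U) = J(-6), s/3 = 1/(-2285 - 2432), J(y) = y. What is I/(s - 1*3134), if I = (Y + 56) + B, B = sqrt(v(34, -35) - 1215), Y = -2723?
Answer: 12580239/14783081 - 4717*I*sqrt(1221)/14783081 ≈ 0.85099 - 0.01115*I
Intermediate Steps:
s = -3/4717 (s = 3/(-2285 - 2432) = 3/(-4717) = 3*(-1/4717) = -3/4717 ≈ -0.00063600)
v(l, U) = -6
B = I*sqrt(1221) (B = sqrt(-6 - 1215) = sqrt(-1221) = I*sqrt(1221) ≈ 34.943*I)
I = -2667 + I*sqrt(1221) (I = (-2723 + 56) + I*sqrt(1221) = -2667 + I*sqrt(1221) ≈ -2667.0 + 34.943*I)
I/(s - 1*3134) = (-2667 + I*sqrt(1221))/(-3/4717 - 1*3134) = (-2667 + I*sqrt(1221))/(-3/4717 - 3134) = (-2667 + I*sqrt(1221))/(-14783081/4717) = (-2667 + I*sqrt(1221))*(-4717/14783081) = 12580239/14783081 - 4717*I*sqrt(1221)/14783081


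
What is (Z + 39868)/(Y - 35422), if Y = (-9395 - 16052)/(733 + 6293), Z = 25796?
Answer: -461355264/248900419 ≈ -1.8536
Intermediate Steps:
Y = -25447/7026 ≈ -3.6218
(Z + 39868)/(Y - 35422) = (25796 + 39868)/(-25447/7026 - 35422) = 65664/(-248900419/7026) = 65664*(-7026/248900419) = -461355264/248900419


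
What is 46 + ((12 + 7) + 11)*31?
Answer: 976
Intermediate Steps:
46 + ((12 + 7) + 11)*31 = 46 + (19 + 11)*31 = 46 + 30*31 = 46 + 930 = 976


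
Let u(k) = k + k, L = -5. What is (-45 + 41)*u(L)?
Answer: 40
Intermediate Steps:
u(k) = 2*k
(-45 + 41)*u(L) = (-45 + 41)*(2*(-5)) = -4*(-10) = 40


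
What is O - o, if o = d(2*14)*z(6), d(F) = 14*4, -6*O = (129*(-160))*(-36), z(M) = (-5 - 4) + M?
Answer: -123672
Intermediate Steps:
z(M) = -9 + M
O = -123840 (O = -129*(-160)*(-36)/6 = -(-3440)*(-36) = -1/6*743040 = -123840)
d(F) = 56
o = -168 (o = 56*(-9 + 6) = 56*(-3) = -168)
O - o = -123840 - 1*(-168) = -123840 + 168 = -123672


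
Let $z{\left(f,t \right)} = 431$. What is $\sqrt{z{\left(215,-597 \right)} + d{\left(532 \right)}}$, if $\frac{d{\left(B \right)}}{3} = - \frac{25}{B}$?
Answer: $\frac{\sqrt{30485861}}{266} \approx 20.757$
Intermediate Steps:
$d{\left(B \right)} = - \frac{75}{B}$ ($d{\left(B \right)} = 3 \left(- \frac{25}{B}\right) = - \frac{75}{B}$)
$\sqrt{z{\left(215,-597 \right)} + d{\left(532 \right)}} = \sqrt{431 - \frac{75}{532}} = \sqrt{\frac{229217}{532}} = \frac{\sqrt{30485861}}{266}$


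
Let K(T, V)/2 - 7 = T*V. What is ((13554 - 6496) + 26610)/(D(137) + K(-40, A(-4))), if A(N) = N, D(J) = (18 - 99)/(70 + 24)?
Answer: 3164792/31315 ≈ 101.06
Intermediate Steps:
D(J) = -81/94
K(T, V) = 14 + 2*T*V (K(T, V) = 14 + 2*(T*V) = 14 + 2*T*V)
((13554 - 6496) + 26610)/(D(137) + K(-40, A(-4))) = ((13554 - 6496) + 26610)/(-81/94 + (14 + 2*(-40)*(-4))) = (7058 + 26610)/(-81/94 + (14 + 320)) = 33668/(-81/94 + 334) = 33668/(31315/94) = 33668*(94/31315) = 3164792/31315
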